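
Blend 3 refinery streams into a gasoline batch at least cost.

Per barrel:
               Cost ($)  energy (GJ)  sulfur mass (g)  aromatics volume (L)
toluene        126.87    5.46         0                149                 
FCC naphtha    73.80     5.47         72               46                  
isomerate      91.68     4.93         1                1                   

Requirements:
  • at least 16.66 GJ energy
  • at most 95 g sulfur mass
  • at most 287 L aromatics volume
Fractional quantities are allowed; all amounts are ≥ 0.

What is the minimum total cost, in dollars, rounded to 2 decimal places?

Let x1 = barrels of toluene, x2 = barrels of FCC naphtha, x3 = barrels of isomerate.
Minimise 126.87x1 + 73.8x2 + 91.68x3 subject to:
  5.46x1 + 5.47x2 + 4.93x3 ≥ 16.66   (energy)
  72x2 + 1x3 ≤ 95   (sulfur mass)
  149x1 + 46x2 + 1x3 ≤ 287   (aromatics volume)
  x1, x2, x3 ≥ 0.
The cheapest feasible vertex uses only FCC naphtha, isomerate; toluene is not used. The energy and sulfur mass requirements are met with equality.
That vertex is x2 = 1.29243, x3 = 1.94532.
Cost = 73.8·1.29243 + 91.68·1.94532 = 273.7283.

$273.73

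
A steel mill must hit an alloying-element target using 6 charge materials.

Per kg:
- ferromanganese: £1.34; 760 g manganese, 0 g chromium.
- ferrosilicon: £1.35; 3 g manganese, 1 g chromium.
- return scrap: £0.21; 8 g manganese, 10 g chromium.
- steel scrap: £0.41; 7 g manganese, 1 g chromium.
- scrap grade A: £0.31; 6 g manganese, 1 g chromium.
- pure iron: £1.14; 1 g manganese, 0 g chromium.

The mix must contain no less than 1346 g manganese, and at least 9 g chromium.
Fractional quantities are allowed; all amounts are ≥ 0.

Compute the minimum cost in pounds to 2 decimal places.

£2.55

Set it up as a linear program. Let x1 = kg of ferromanganese, x2 = kg of ferrosilicon, x3 = kg of return scrap, x4 = kg of steel scrap, x5 = kg of scrap grade A, x6 = kg of pure iron.
min 1.34x1 + 1.35x2 + 0.21x3 + 0.41x4 + 0.31x5 + 1.14x6 subject to:
  760x1 + 3x2 + 8x3 + 7x4 + 6x5 + 1x6 ≥ 1346   (manganese)
  1x2 + 10x3 + 1x4 + 1x5 ≥ 9   (chromium)
  x1, x2, x3, x4, x5, x6 ≥ 0.
At the optimum only ferromanganese, return scrap are positive (ferrosilicon, steel scrap, scrap grade A, pure iron = 0). The manganese and chromium requirements are met with equality.
Solving gives x1 = 1.762, x3 = 0.9.
Cost = 1.34·1.762 + 0.21·0.9 = 2.5501.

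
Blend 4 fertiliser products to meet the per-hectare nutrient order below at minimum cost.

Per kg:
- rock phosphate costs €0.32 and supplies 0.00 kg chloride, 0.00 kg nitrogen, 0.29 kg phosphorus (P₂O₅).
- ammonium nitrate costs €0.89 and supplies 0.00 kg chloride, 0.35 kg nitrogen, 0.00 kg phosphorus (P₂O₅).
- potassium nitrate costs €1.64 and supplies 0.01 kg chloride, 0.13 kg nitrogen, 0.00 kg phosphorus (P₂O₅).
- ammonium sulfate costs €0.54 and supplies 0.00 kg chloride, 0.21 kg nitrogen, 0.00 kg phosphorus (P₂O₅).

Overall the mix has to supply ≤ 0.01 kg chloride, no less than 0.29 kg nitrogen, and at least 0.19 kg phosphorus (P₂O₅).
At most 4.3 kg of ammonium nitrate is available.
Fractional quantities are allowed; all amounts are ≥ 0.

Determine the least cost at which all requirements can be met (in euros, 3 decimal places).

Let x1 = kg of rock phosphate, x2 = kg of ammonium nitrate, x3 = kg of potassium nitrate, x4 = kg of ammonium sulfate.
min 0.32x1 + 0.89x2 + 1.64x3 + 0.54x4 s.t.:
  0.01x3 ≤ 0.01   (chloride)
  0.35x2 + 0.13x3 + 0.21x4 ≥ 0.29   (nitrogen)
  0.29x1 ≥ 0.19   (phosphorus (P₂O₅))
  x2 ≤ 4.3
  x1, x2, x3, x4 ≥ 0.
The optimal basis is {rock phosphate, ammonium nitrate}; potassium nitrate, ammonium sulfate drop out. There the nitrogen and phosphorus (P₂O₅) constraints are tight.
Optimal quantities: rock phosphate = 0.6552 kg, ammonium nitrate = 0.8286 kg.
Objective = 0.32·0.6552 + 0.89·0.8286 = 0.94712.

€0.947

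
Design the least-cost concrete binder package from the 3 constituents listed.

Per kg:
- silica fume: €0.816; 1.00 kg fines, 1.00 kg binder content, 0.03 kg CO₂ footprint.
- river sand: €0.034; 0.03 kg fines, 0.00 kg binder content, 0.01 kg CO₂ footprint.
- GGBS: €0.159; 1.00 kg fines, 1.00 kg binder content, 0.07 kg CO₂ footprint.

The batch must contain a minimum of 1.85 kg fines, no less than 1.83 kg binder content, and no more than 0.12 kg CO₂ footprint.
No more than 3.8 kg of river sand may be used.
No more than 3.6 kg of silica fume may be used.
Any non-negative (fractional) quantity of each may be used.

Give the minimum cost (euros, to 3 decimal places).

Set it up as a linear program. Let x1 = kg of silica fume, x2 = kg of river sand, x3 = kg of GGBS.
Minimise 0.816x1 + 0.034x2 + 0.159x3 subject to:
  1x1 + 0.03x2 + 1x3 ≥ 1.85   (fines)
  1x1 + 1x3 ≥ 1.83   (binder content)
  0.03x1 + 0.01x2 + 0.07x3 ≤ 0.12   (CO₂ footprint)
  x2 ≤ 3.8
  x1 ≤ 3.6
  x1, x2, x3 ≥ 0.
The minimum-cost mix takes nothing from river sand — only silica fume, GGBS. There the fines and CO₂ footprint constraints are tight.
So silica fume = 0.2375 kg, GGBS = 1.612 kg.
Objective = 0.816·0.2375 + 0.159·1.612 = 0.45011.

€0.450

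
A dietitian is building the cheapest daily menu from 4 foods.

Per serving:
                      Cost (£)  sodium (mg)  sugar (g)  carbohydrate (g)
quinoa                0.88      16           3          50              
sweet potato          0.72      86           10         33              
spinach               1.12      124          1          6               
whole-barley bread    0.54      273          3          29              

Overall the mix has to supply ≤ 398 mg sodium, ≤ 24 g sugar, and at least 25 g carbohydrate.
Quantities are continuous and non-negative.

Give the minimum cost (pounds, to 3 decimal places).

Let x1 = servings of quinoa, x2 = servings of sweet potato, x3 = servings of spinach, x4 = servings of whole-barley bread.
min 0.88x1 + 0.72x2 + 1.12x3 + 0.54x4 with:
  16x1 + 86x2 + 124x3 + 273x4 ≤ 398   (sodium)
  3x1 + 10x2 + 1x3 + 3x4 ≤ 24   (sugar)
  50x1 + 33x2 + 6x3 + 29x4 ≥ 25   (carbohydrate)
  x1, x2, x3, x4 ≥ 0.
The minimum-cost mix takes nothing from sweet potato, spinach, whole-barley bread — only quinoa. The carbohydrate requirement is met with equality.
That vertex is x1 = 0.5.
Cost = 0.88·0.5 = 0.44000.

£0.440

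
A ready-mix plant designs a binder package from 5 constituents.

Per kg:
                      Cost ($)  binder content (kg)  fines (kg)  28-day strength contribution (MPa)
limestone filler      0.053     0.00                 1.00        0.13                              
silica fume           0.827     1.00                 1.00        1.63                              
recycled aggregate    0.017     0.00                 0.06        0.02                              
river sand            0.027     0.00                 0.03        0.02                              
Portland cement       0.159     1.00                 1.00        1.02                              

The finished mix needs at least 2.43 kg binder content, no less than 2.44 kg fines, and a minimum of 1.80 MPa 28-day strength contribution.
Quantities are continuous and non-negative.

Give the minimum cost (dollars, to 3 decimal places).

Let x1 = kg of limestone filler, x2 = kg of silica fume, x3 = kg of recycled aggregate, x4 = kg of river sand, x5 = kg of Portland cement.
min 0.053x1 + 0.827x2 + 0.017x3 + 0.027x4 + 0.159x5 with:
  1x2 + 1x5 ≥ 2.43   (binder content)
  1x1 + 1x2 + 0.06x3 + 0.03x4 + 1x5 ≥ 2.44   (fines)
  0.13x1 + 1.63x2 + 0.02x3 + 0.02x4 + 1.02x5 ≥ 1.8   (28-day strength contribution)
  x1, x2, x3, x4, x5 ≥ 0.
At the optimum only limestone filler, Portland cement are positive (silica fume, recycled aggregate, river sand = 0). Binding constraints: binder content and fines.
Optimal quantities: limestone filler = 0.01 kg, Portland cement = 2.43 kg.
Hence cost = 0.053·0.01 + 0.159·2.43 = $0.38690.

$0.387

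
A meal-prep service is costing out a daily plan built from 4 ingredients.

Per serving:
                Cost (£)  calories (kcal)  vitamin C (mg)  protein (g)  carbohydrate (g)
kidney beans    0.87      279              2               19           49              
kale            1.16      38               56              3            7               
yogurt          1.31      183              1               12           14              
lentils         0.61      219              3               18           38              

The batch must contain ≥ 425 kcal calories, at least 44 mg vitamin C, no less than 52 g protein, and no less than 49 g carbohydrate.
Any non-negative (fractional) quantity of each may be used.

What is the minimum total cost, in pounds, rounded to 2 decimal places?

Set it up as a linear program. Let x1 = servings of kidney beans, x2 = servings of kale, x3 = servings of yogurt, x4 = servings of lentils.
Minimize 0.87x1 + 1.16x2 + 1.31x3 + 0.61x4 s.t.:
  279x1 + 38x2 + 183x3 + 219x4 ≥ 425   (calories)
  2x1 + 56x2 + 1x3 + 3x4 ≥ 44   (vitamin C)
  19x1 + 3x2 + 12x3 + 18x4 ≥ 52   (protein)
  49x1 + 7x2 + 14x3 + 38x4 ≥ 49   (carbohydrate)
  x1, x2, x3, x4 ≥ 0.
The optimal basis is {kale, lentils}; kidney beans, yogurt drop out. The vitamin C and protein requirements are met with equality.
Solving gives x2 = 0.6366, x4 = 2.783.
Total cost: 1.16·0.6366 + 0.61·2.783 = 2.4361.

£2.44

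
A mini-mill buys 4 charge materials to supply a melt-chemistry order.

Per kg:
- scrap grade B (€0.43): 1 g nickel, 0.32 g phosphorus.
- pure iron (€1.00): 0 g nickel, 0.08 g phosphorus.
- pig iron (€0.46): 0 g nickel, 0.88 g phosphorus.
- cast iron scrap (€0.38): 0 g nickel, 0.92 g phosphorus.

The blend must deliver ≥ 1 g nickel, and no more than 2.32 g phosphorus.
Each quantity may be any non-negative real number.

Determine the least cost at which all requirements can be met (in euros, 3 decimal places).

Let x1 = kg of scrap grade B, x2 = kg of pure iron, x3 = kg of pig iron, x4 = kg of cast iron scrap.
min 0.43x1 + 1x2 + 0.46x3 + 0.38x4 subject to:
  1x1 ≥ 1   (nickel)
  0.32x1 + 0.08x2 + 0.88x3 + 0.92x4 ≤ 2.32   (phosphorus)
  x1, x2, x3, x4 ≥ 0.
At the optimum only scrap grade B is positive (pure iron, pig iron, cast iron scrap = 0). The nickel requirement is met with equality.
Optimal quantities: scrap grade B = 1 kg.
Total cost: 0.43·1 = 0.43000.

€0.430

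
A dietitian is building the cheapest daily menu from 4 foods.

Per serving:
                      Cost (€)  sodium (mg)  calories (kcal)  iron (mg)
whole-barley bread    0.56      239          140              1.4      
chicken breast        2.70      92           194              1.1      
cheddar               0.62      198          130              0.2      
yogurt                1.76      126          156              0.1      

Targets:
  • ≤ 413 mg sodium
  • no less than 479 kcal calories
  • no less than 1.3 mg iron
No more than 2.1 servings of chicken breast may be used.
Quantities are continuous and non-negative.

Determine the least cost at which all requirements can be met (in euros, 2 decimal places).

Let x1 = servings of whole-barley bread, x2 = servings of chicken breast, x3 = servings of cheddar, x4 = servings of yogurt.
min 0.56x1 + 2.7x2 + 0.62x3 + 1.76x4 subject to:
  239x1 + 92x2 + 198x3 + 126x4 ≤ 413   (sodium)
  140x1 + 194x2 + 130x3 + 156x4 ≥ 479   (calories)
  1.4x1 + 1.1x2 + 0.2x3 + 0.1x4 ≥ 1.3   (iron)
  x2 ≤ 2.1
  x1, x2, x3, x4 ≥ 0.
The cheapest feasible vertex uses only chicken breast, cheddar; whole-barley bread, yogurt are not used. Binding constraints: sodium and calories.
Optimal quantities: chicken breast = 1.556 servings, cheddar = 1.363 servings.
Objective = 2.7·1.556 + 0.62·1.363 = 5.0463.

€5.05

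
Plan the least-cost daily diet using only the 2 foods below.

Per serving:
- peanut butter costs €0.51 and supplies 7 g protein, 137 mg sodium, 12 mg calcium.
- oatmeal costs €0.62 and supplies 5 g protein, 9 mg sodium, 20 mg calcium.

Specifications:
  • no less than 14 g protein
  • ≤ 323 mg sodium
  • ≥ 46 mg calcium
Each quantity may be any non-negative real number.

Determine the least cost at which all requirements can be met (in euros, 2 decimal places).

€1.51

Set it up as a linear program. Let x1 = servings of peanut butter, x2 = servings of oatmeal.
Minimise 0.51x1 + 0.62x2 with:
  7x1 + 5x2 ≥ 14   (protein)
  137x1 + 9x2 ≤ 323   (sodium)
  12x1 + 20x2 ≥ 46   (calcium)
  x1, x2 ≥ 0.
Both inputs are positive at the optimum. There the protein and calcium constraints are tight.
That vertex is x1 = 0.625, x2 = 1.925.
Total cost: 0.51·0.625 + 0.62·1.925 = 1.5123.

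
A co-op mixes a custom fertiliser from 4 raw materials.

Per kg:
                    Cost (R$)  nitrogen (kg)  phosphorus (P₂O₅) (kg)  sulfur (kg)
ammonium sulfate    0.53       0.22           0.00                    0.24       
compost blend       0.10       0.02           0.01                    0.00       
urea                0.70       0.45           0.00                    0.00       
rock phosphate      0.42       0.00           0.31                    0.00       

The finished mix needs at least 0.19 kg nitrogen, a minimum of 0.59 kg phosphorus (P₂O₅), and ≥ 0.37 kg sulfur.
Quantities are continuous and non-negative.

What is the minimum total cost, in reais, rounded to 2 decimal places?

Set it up as a linear program. Let x1 = kg of ammonium sulfate, x2 = kg of compost blend, x3 = kg of urea, x4 = kg of rock phosphate.
Minimize 0.53x1 + 0.1x2 + 0.7x3 + 0.42x4 with:
  0.22x1 + 0.02x2 + 0.45x3 ≥ 0.19   (nitrogen)
  0.01x2 + 0.31x4 ≥ 0.59   (phosphorus (P₂O₅))
  0.24x1 ≥ 0.37   (sulfur)
  x1, x2, x3, x4 ≥ 0.
At the optimum only ammonium sulfate, rock phosphate are positive (compost blend, urea = 0). The phosphorus (P₂O₅) and sulfur requirements are met with equality.
So ammonium sulfate = 1.542 kg, rock phosphate = 1.903 kg.
Objective = 0.53·1.542 + 0.42·1.903 = 1.6165.

R$1.62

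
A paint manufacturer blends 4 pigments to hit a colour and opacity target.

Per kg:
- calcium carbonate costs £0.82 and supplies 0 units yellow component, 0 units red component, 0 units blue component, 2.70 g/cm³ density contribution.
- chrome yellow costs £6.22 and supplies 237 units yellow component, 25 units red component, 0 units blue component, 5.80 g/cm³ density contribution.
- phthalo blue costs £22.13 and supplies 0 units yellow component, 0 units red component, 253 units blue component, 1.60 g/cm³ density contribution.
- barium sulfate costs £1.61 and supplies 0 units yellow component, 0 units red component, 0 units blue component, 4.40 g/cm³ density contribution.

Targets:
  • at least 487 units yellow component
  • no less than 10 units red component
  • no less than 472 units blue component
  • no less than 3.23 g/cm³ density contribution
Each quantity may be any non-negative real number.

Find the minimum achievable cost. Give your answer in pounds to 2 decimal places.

£54.07

Treat it as an LP. Let x1 = kg of calcium carbonate, x2 = kg of chrome yellow, x3 = kg of phthalo blue, x4 = kg of barium sulfate.
Minimize 0.82x1 + 6.22x2 + 22.13x3 + 1.61x4 s.t.:
  237x2 ≥ 487   (yellow component)
  25x2 ≥ 10   (red component)
  253x3 ≥ 472   (blue component)
  2.7x1 + 5.8x2 + 1.6x3 + 4.4x4 ≥ 3.23   (density contribution)
  x1, x2, x3, x4 ≥ 0.
At the optimum only chrome yellow, phthalo blue are positive (calcium carbonate, barium sulfate = 0). There the yellow component and blue component constraints are tight.
So chrome yellow = 2.0549 kg, phthalo blue = 1.8656 kg.
Hence cost = 6.22·2.0549 + 22.13·1.8656 = £54.0672.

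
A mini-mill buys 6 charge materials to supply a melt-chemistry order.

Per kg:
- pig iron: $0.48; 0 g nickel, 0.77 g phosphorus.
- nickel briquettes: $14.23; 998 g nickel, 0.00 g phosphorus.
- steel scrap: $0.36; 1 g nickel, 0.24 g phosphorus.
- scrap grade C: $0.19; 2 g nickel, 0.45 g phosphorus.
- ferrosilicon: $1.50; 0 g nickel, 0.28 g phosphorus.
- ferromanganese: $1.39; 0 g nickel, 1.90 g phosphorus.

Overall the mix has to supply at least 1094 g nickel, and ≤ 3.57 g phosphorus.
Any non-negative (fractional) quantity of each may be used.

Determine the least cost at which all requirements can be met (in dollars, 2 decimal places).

Let x1 = kg of pig iron, x2 = kg of nickel briquettes, x3 = kg of steel scrap, x4 = kg of scrap grade C, x5 = kg of ferrosilicon, x6 = kg of ferromanganese.
min 0.48x1 + 14.23x2 + 0.36x3 + 0.19x4 + 1.5x5 + 1.39x6 subject to:
  998x2 + 1x3 + 2x4 ≥ 1094   (nickel)
  0.77x1 + 0.24x3 + 0.45x4 + 0.28x5 + 1.9x6 ≤ 3.57   (phosphorus)
  x1, x2, x3, x4, x5, x6 ≥ 0.
At the optimum only nickel briquettes is positive (pig iron, steel scrap, scrap grade C, ferrosilicon, ferromanganese = 0). Binding constraint: nickel.
So nickel briquettes = 1.096 kg.
Objective = 14.23·1.096 = 15.5961.

$15.60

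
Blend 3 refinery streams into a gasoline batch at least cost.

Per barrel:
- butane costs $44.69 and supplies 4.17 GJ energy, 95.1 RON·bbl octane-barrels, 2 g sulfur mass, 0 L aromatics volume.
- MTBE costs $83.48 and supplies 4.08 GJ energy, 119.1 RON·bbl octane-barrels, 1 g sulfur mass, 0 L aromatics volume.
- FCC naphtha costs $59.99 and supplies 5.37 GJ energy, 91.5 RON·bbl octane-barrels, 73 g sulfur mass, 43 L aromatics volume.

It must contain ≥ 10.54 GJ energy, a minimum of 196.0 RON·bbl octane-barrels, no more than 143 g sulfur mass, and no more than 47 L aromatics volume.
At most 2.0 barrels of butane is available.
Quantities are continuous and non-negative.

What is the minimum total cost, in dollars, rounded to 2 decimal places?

Set it up as a linear program. Let x1 = barrels of butane, x2 = barrels of MTBE, x3 = barrels of FCC naphtha.
Minimise 44.69x1 + 83.48x2 + 59.99x3 s.t.:
  4.17x1 + 4.08x2 + 5.37x3 ≥ 10.54   (energy)
  95.1x1 + 119.1x2 + 91.5x3 ≥ 196   (octane-barrels)
  2x1 + 1x2 + 73x3 ≤ 143   (sulfur mass)
  43x3 ≤ 47   (aromatics volume)
  x1 ≤ 2
  x1, x2, x3 ≥ 0.
At the optimum only butane, FCC naphtha are positive (MTBE = 0). Binding constraints: energy and the butane cap.
So butane = 2 barrels, FCC naphtha = 0.4097 barrels.
Objective = 44.69·2 + 59.99·0.4097 = 113.9579.

$113.96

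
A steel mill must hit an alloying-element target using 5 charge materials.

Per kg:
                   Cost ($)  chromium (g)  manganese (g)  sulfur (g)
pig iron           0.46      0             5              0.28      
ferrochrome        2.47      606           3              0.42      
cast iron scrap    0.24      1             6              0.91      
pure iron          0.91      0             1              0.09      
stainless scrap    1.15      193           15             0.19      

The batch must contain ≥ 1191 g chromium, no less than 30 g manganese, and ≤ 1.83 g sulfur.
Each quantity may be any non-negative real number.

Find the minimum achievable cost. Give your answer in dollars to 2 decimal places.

$5.48

Let x1 = kg of pig iron, x2 = kg of ferrochrome, x3 = kg of cast iron scrap, x4 = kg of pure iron, x5 = kg of stainless scrap.
min 0.46x1 + 2.47x2 + 0.24x3 + 0.91x4 + 1.15x5 with:
  606x2 + 1x3 + 193x5 ≥ 1191   (chromium)
  5x1 + 3x2 + 6x3 + 1x4 + 15x5 ≥ 30   (manganese)
  0.28x1 + 0.42x2 + 0.91x3 + 0.09x4 + 0.19x5 ≤ 1.83   (sulfur)
  x1, x2, x3, x4, x5 ≥ 0.
The cheapest feasible vertex uses only ferrochrome, stainless scrap; pig iron, cast iron scrap, pure iron are not used. The chromium and manganese requirements are met with equality.
Optimal quantities: ferrochrome = 1.419 kg, stainless scrap = 1.716 kg.
Objective = 2.47·1.419 + 1.15·1.716 = 5.4783.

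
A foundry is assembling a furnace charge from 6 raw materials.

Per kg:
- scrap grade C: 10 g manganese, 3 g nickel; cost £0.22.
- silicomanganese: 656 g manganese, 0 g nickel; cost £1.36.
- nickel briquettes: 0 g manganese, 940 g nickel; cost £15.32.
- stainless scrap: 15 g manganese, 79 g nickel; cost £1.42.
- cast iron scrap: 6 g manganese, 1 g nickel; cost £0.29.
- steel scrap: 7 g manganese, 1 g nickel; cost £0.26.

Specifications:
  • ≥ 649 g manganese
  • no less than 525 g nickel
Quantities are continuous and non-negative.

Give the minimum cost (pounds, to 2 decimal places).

Set it up as a linear program. Let x1 = kg of scrap grade C, x2 = kg of silicomanganese, x3 = kg of nickel briquettes, x4 = kg of stainless scrap, x5 = kg of cast iron scrap, x6 = kg of steel scrap.
Minimise 0.22x1 + 1.36x2 + 15.32x3 + 1.42x4 + 0.29x5 + 0.26x6 s.t.:
  10x1 + 656x2 + 15x4 + 6x5 + 7x6 ≥ 649   (manganese)
  3x1 + 940x3 + 79x4 + 1x5 + 1x6 ≥ 525   (nickel)
  x1, x2, x3, x4, x5, x6 ≥ 0.
The cheapest feasible vertex uses only silicomanganese, nickel briquettes; scrap grade C, stainless scrap, cast iron scrap, steel scrap are not used. There the manganese and nickel constraints are tight.
Optimal quantities: silicomanganese = 0.9893 kg, nickel briquettes = 0.5585 kg.
Objective = 1.36·0.9893 + 15.32·0.5585 = 9.9017.

£9.90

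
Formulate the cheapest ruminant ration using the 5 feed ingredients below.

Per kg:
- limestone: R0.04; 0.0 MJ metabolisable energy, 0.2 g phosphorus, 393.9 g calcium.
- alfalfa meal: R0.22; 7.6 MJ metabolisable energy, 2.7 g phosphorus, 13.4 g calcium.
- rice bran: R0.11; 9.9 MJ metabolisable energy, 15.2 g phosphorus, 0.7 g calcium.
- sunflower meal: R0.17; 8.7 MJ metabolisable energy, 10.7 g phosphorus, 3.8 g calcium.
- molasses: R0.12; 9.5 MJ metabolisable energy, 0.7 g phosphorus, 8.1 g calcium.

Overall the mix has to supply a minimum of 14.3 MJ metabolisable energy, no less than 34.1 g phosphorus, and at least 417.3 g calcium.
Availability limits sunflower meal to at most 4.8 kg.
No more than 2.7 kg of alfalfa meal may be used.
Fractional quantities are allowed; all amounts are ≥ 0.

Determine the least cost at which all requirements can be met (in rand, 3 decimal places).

R0.287

Let x1 = kg of limestone, x2 = kg of alfalfa meal, x3 = kg of rice bran, x4 = kg of sunflower meal, x5 = kg of molasses.
min 0.04x1 + 0.22x2 + 0.11x3 + 0.17x4 + 0.12x5 with:
  7.6x2 + 9.9x3 + 8.7x4 + 9.5x5 ≥ 14.3   (metabolisable energy)
  0.2x1 + 2.7x2 + 15.2x3 + 10.7x4 + 0.7x5 ≥ 34.1   (phosphorus)
  393.9x1 + 13.4x2 + 0.7x3 + 3.8x4 + 8.1x5 ≥ 417.3   (calcium)
  x4 ≤ 4.8
  x2 ≤ 2.7
  x1, x2, x3, x4, x5 ≥ 0.
The cheapest feasible vertex uses only limestone, rice bran; alfalfa meal, sunflower meal, molasses are not used. There the phosphorus and calcium constraints are tight.
That vertex is x1 = 1.0554, x3 = 2.2295.
Objective = 0.04·1.0554 + 0.11·2.2295 = 0.28746.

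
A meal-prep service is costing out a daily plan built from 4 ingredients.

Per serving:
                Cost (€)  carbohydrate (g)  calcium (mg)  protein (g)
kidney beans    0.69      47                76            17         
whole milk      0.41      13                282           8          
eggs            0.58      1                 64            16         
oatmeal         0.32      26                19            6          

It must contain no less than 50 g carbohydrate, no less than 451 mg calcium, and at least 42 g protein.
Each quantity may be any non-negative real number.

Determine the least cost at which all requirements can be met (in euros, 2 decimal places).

Let x1 = servings of kidney beans, x2 = servings of whole milk, x3 = servings of eggs, x4 = servings of oatmeal.
Minimise 0.69x1 + 0.41x2 + 0.58x3 + 0.32x4 s.t.:
  47x1 + 13x2 + 1x3 + 26x4 ≥ 50   (carbohydrate)
  76x1 + 282x2 + 64x3 + 19x4 ≥ 451   (calcium)
  17x1 + 8x2 + 16x3 + 6x4 ≥ 42   (protein)
  x1, x2, x3, x4 ≥ 0.
The minimum-cost mix takes nothing from oatmeal — only kidney beans, whole milk, eggs. The carbohydrate, calcium, protein requirements are met with equality.
Solving gives x1 = 0.7296, x2 = 1.109, x3 = 1.295.
Cost = 0.69·0.7296 + 0.41·1.109 + 0.58·1.295 = 1.7092.

€1.71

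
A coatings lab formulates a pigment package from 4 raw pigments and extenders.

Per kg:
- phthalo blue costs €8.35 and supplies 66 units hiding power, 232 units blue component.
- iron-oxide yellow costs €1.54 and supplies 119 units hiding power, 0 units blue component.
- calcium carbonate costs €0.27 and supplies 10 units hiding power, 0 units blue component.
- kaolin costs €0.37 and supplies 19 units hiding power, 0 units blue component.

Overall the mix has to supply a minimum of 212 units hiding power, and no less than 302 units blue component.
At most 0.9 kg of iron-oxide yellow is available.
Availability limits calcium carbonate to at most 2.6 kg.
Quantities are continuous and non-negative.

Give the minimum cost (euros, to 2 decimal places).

€12.63

Treat it as an LP. Let x1 = kg of phthalo blue, x2 = kg of iron-oxide yellow, x3 = kg of calcium carbonate, x4 = kg of kaolin.
Minimise 8.35x1 + 1.54x2 + 0.27x3 + 0.37x4 subject to:
  66x1 + 119x2 + 10x3 + 19x4 ≥ 212   (hiding power)
  232x1 ≥ 302   (blue component)
  x2 ≤ 0.9
  x3 ≤ 2.6
  x1, x2, x3, x4 ≥ 0.
The minimum-cost mix takes nothing from calcium carbonate — only phthalo blue, iron-oxide yellow, kaolin. Binding constraints: hiding power, blue component, the iron-oxide yellow cap.
Solving gives x1 = 1.302, x2 = 0.9, x4 = 0.9993.
Cost = 8.35·1.302 + 1.54·0.9 + 0.37·0.9993 = 12.6274.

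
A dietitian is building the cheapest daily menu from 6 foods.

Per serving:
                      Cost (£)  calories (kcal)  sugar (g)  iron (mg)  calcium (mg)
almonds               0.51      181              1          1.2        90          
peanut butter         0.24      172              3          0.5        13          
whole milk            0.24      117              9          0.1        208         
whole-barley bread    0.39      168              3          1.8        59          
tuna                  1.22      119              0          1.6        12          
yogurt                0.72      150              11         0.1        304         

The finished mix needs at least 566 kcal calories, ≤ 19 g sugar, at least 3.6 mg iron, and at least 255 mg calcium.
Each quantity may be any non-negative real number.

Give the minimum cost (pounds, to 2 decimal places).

This is a linear program. Let x1 = servings of almonds, x2 = servings of peanut butter, x3 = servings of whole milk, x4 = servings of whole-barley bread, x5 = servings of tuna, x6 = servings of yogurt.
Minimize 0.51x1 + 0.24x2 + 0.24x3 + 0.39x4 + 1.22x5 + 0.72x6 subject to:
  181x1 + 172x2 + 117x3 + 168x4 + 119x5 + 150x6 ≥ 566   (calories)
  1x1 + 3x2 + 9x3 + 3x4 + 11x6 ≤ 19   (sugar)
  1.2x1 + 0.5x2 + 0.1x3 + 1.8x4 + 1.6x5 + 0.1x6 ≥ 3.6   (iron)
  90x1 + 13x2 + 208x3 + 59x4 + 12x5 + 304x6 ≥ 255   (calcium)
  x1, x2, x3, x4, x5, x6 ≥ 0.
The minimum-cost mix takes nothing from almonds, tuna, yogurt — only peanut butter, whole milk, whole-barley bread. There the calories, iron, calcium constraints are tight.
Solving gives x2 = 1.243, x3 = 0.6898, x4 = 1.617.
Cost = 0.24·1.243 + 0.24·0.6898 + 0.39·1.617 = 1.0945.

£1.09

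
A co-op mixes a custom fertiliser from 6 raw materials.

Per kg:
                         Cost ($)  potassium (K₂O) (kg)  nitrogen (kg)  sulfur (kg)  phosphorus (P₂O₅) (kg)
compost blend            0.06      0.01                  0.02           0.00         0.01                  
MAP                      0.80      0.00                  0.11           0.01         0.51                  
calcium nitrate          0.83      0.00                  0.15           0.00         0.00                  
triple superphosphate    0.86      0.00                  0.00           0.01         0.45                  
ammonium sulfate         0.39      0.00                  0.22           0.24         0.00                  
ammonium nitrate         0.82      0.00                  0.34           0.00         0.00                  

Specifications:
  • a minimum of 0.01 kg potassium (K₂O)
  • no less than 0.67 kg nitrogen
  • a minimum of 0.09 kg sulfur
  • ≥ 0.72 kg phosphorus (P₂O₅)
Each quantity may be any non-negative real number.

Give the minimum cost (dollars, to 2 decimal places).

Set it up as a linear program. Let x1 = kg of compost blend, x2 = kg of MAP, x3 = kg of calcium nitrate, x4 = kg of triple superphosphate, x5 = kg of ammonium sulfate, x6 = kg of ammonium nitrate.
Minimise 0.06x1 + 0.8x2 + 0.83x3 + 0.86x4 + 0.39x5 + 0.82x6 s.t.:
  0.01x1 ≥ 0.01   (potassium (K₂O))
  0.02x1 + 0.11x2 + 0.15x3 + 0.22x5 + 0.34x6 ≥ 0.67   (nitrogen)
  0.01x2 + 0.01x4 + 0.24x5 ≥ 0.09   (sulfur)
  0.01x1 + 0.51x2 + 0.45x4 ≥ 0.72   (phosphorus (P₂O₅))
  x1, x2, x3, x4, x5, x6 ≥ 0.
At the optimum only compost blend, MAP, ammonium sulfate are positive (calcium nitrate, triple superphosphate, ammonium nitrate = 0). There the potassium (K₂O), nitrogen, phosphorus (P₂O₅) constraints are tight.
Optimal quantities: compost blend = 1 kg, MAP = 1.392 kg, ammonium sulfate = 2.258 kg.
Objective = 0.06·1 + 0.8·1.392 + 0.39·2.258 = 2.0542.

$2.05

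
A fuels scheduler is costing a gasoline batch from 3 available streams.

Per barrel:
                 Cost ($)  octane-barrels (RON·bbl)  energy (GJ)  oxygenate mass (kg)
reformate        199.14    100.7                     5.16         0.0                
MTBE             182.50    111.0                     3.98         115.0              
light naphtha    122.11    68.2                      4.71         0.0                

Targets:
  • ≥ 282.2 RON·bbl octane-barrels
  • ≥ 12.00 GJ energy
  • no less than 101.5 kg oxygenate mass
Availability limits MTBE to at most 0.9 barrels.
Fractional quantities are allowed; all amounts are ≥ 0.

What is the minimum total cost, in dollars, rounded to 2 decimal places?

Set it up as a linear program. Let x1 = barrels of reformate, x2 = barrels of MTBE, x3 = barrels of light naphtha.
min 199.14x1 + 182.5x2 + 122.11x3 with:
  100.7x1 + 111x2 + 68.2x3 ≥ 282.2   (octane-barrels)
  5.16x1 + 3.98x2 + 4.71x3 ≥ 12   (energy)
  115x2 ≥ 101.5   (oxygenate mass)
  x2 ≤ 0.9
  x1, x2, x3 ≥ 0.
The optimal basis is {MTBE, light naphtha}; reformate drops out. Binding constraints: octane-barrels and the MTBE cap.
Solving gives x2 = 0.9, x3 = 2.673.
Total cost: 182.5·0.9 + 122.11·2.673 = 490.6500.

$490.65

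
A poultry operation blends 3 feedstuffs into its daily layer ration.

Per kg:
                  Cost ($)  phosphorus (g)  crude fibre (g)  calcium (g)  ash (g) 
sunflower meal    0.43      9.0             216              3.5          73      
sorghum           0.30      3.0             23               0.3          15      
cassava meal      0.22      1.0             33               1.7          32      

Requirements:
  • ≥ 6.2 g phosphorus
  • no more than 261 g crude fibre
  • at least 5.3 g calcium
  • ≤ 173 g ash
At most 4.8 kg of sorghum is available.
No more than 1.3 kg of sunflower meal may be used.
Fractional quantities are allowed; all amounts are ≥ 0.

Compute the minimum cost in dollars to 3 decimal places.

$0.661

Let x1 = kg of sunflower meal, x2 = kg of sorghum, x3 = kg of cassava meal.
min 0.43x1 + 0.3x2 + 0.22x3 with:
  9x1 + 3x2 + 1x3 ≥ 6.2   (phosphorus)
  216x1 + 23x2 + 33x3 ≤ 261   (crude fibre)
  3.5x1 + 0.3x2 + 1.7x3 ≥ 5.3   (calcium)
  73x1 + 15x2 + 32x3 ≤ 173   (ash)
  x2 ≤ 4.8
  x1 ≤ 1.3
  x1, x2, x3 ≥ 0.
At the optimum only sunflower meal, cassava meal are positive (sorghum = 0). Binding constraints: crude fibre and calcium.
So sunflower meal = 1.068 kg, cassava meal = 0.919 kg.
Objective = 0.43·1.068 + 0.22·0.919 = 0.66142.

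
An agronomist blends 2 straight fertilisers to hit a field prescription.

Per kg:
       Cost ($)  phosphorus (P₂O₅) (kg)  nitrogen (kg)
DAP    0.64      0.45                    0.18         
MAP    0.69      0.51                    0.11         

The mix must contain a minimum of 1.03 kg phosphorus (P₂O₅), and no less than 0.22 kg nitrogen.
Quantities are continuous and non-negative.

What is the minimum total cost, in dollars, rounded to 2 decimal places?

$1.39

Treat it as an LP. Let x1 = kg of DAP, x2 = kg of MAP.
Minimise 0.64x1 + 0.69x2 with:
  0.45x1 + 0.51x2 ≥ 1.03   (phosphorus (P₂O₅))
  0.18x1 + 0.11x2 ≥ 0.22   (nitrogen)
  x1, x2 ≥ 0.
The cheapest feasible vertex uses only MAP; DAP is not used. Binding constraint: phosphorus (P₂O₅).
That vertex is x2 = 2.02.
Cost = 0.69·2.02 = 1.3938.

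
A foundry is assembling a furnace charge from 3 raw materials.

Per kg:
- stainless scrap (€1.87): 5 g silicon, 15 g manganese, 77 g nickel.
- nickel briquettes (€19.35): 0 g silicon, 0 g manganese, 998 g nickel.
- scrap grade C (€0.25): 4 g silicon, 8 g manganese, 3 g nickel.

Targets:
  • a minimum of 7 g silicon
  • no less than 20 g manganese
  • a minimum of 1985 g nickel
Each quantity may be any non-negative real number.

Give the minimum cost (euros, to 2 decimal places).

€38.97

Treat it as an LP. Let x1 = kg of stainless scrap, x2 = kg of nickel briquettes, x3 = kg of scrap grade C.
Minimize 1.87x1 + 19.35x2 + 0.25x3 s.t.:
  5x1 + 4x3 ≥ 7   (silicon)
  15x1 + 8x3 ≥ 20   (manganese)
  77x1 + 998x2 + 3x3 ≥ 1985   (nickel)
  x1, x2, x3 ≥ 0.
At the optimum only nickel briquettes, scrap grade C are positive (stainless scrap = 0). There the manganese and nickel constraints are tight.
That vertex is x2 = 1.9815, x3 = 2.5.
Hence cost = 19.35·1.9815 + 0.25·2.5 = €38.9670.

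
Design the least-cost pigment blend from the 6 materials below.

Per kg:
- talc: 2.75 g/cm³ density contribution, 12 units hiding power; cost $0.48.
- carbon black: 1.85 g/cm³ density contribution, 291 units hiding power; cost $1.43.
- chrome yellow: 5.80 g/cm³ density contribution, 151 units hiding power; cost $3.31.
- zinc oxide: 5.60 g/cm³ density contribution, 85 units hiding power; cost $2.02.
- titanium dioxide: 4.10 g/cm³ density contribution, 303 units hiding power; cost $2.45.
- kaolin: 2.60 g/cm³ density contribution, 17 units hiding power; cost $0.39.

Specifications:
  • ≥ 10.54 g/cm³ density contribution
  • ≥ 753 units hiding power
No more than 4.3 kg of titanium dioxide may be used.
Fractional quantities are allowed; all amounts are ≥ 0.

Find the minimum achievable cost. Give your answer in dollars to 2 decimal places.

$4.41

Treat it as an LP. Let x1 = kg of talc, x2 = kg of carbon black, x3 = kg of chrome yellow, x4 = kg of zinc oxide, x5 = kg of titanium dioxide, x6 = kg of kaolin.
min 0.48x1 + 1.43x2 + 3.31x3 + 2.02x4 + 2.45x5 + 0.39x6 s.t.:
  2.75x1 + 1.85x2 + 5.8x3 + 5.6x4 + 4.1x5 + 2.6x6 ≥ 10.54   (density contribution)
  12x1 + 291x2 + 151x3 + 85x4 + 303x5 + 17x6 ≥ 753   (hiding power)
  x5 ≤ 4.3
  x1, x2, x3, x4, x5, x6 ≥ 0.
The cheapest feasible vertex uses only carbon black, kaolin; talc, chrome yellow, zinc oxide, titanium dioxide are not used. The density contribution and hiding power requirements are met with equality.
Optimal quantities: carbon black = 2.453 kg, kaolin = 2.309 kg.
Cost = 1.43·2.453 + 0.39·2.309 = 4.4083.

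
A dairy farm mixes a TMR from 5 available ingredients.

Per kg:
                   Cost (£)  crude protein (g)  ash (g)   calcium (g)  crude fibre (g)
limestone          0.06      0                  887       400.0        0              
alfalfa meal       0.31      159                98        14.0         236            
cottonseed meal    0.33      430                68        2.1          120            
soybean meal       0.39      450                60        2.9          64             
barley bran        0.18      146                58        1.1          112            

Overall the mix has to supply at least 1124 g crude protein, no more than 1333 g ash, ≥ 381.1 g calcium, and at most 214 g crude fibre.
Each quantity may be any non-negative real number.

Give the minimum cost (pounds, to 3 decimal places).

£0.991

This is a linear program. Let x1 = kg of limestone, x2 = kg of alfalfa meal, x3 = kg of cottonseed meal, x4 = kg of soybean meal, x5 = kg of barley bran.
min 0.06x1 + 0.31x2 + 0.33x3 + 0.39x4 + 0.18x5 with:
  159x2 + 430x3 + 450x4 + 146x5 ≥ 1124   (crude protein)
  887x1 + 98x2 + 68x3 + 60x4 + 58x5 ≤ 1333   (ash)
  400x1 + 14x2 + 2.1x3 + 2.9x4 + 1.1x5 ≥ 381.1   (calcium)
  236x2 + 120x3 + 64x4 + 112x5 ≤ 214   (crude fibre)
  x1, x2, x3, x4, x5 ≥ 0.
The minimum-cost mix takes nothing from alfalfa meal, barley bran — only limestone, cottonseed meal, soybean meal. There the crude protein, calcium, crude fibre constraints are tight.
So limestone = 0.9362 kg, cottonseed meal = 0.9201 kg, soybean meal = 1.619 kg.
Cost = 0.06·0.9362 + 0.33·0.9201 + 0.39·1.619 = 0.99122.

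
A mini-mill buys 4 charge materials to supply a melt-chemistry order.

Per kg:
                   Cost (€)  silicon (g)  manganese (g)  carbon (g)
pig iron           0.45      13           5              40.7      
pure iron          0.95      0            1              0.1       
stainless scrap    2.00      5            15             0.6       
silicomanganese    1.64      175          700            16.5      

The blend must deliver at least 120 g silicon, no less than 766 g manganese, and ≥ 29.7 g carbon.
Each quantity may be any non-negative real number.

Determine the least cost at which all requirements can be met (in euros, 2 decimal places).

Treat it as an LP. Let x1 = kg of pig iron, x2 = kg of pure iron, x3 = kg of stainless scrap, x4 = kg of silicomanganese.
Minimise 0.45x1 + 0.95x2 + 2x3 + 1.64x4 s.t.:
  13x1 + 5x3 + 175x4 ≥ 120   (silicon)
  5x1 + 1x2 + 15x3 + 700x4 ≥ 766   (manganese)
  40.7x1 + 0.1x2 + 0.6x3 + 16.5x4 ≥ 29.7   (carbon)
  x1, x2, x3, x4 ≥ 0.
The cheapest feasible vertex uses only pig iron, silicomanganese; pure iron, stainless scrap are not used. There the manganese and carbon constraints are tight.
So pig iron = 0.2869 kg, silicomanganese = 1.092 kg.
Total cost: 0.45·0.2869 + 1.64·1.092 = 1.9200.

€1.92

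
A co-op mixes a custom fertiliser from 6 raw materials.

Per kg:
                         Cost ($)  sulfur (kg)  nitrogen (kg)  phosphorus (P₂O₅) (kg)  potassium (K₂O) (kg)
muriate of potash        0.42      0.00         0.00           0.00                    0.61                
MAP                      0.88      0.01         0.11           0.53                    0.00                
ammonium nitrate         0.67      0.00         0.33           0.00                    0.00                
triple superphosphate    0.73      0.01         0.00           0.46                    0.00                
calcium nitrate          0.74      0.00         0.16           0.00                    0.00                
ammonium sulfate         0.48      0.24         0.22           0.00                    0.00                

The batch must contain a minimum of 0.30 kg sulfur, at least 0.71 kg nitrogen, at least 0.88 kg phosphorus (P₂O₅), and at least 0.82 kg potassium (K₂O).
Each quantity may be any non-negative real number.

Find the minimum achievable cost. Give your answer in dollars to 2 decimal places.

Treat it as an LP. Let x1 = kg of muriate of potash, x2 = kg of MAP, x3 = kg of ammonium nitrate, x4 = kg of triple superphosphate, x5 = kg of calcium nitrate, x6 = kg of ammonium sulfate.
Minimize 0.42x1 + 0.88x2 + 0.67x3 + 0.73x4 + 0.74x5 + 0.48x6 with:
  0.01x2 + 0.01x4 + 0.24x6 ≥ 0.3   (sulfur)
  0.11x2 + 0.33x3 + 0.16x5 + 0.22x6 ≥ 0.71   (nitrogen)
  0.53x2 + 0.46x4 ≥ 0.88   (phosphorus (P₂O₅))
  0.61x1 ≥ 0.82   (potassium (K₂O))
  x1, x2, x3, x4, x5, x6 ≥ 0.
The cheapest feasible vertex uses only muriate of potash, MAP, ammonium nitrate, ammonium sulfate; triple superphosphate, calcium nitrate are not used. There the sulfur, nitrogen, phosphorus (P₂O₅), potassium (K₂O) constraints are tight.
Solving gives x1 = 1.344, x2 = 1.66, x3 = 0.8108, x6 = 1.181.
Hence cost = 0.42·1.344 + 0.88·1.66 + 0.67·0.8108 + 0.48·1.181 = $3.1354.

$3.14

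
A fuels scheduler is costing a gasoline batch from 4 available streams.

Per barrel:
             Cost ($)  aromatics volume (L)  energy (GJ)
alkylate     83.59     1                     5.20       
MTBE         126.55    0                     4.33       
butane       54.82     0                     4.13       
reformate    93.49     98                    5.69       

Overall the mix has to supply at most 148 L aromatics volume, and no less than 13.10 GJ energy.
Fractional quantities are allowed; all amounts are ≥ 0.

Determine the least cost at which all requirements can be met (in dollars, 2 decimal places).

$173.88

This is a linear program. Let x1 = barrels of alkylate, x2 = barrels of MTBE, x3 = barrels of butane, x4 = barrels of reformate.
Minimise 83.59x1 + 126.55x2 + 54.82x3 + 93.49x4 subject to:
  1x1 + 98x4 ≤ 148   (aromatics volume)
  5.2x1 + 4.33x2 + 4.13x3 + 5.69x4 ≥ 13.1   (energy)
  x1, x2, x3, x4 ≥ 0.
The cheapest feasible vertex uses only butane; alkylate, MTBE, reformate are not used. There the energy constraint is tight.
Solving gives x3 = 3.1719.
Total cost: 54.82·3.1719 = 173.8836.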